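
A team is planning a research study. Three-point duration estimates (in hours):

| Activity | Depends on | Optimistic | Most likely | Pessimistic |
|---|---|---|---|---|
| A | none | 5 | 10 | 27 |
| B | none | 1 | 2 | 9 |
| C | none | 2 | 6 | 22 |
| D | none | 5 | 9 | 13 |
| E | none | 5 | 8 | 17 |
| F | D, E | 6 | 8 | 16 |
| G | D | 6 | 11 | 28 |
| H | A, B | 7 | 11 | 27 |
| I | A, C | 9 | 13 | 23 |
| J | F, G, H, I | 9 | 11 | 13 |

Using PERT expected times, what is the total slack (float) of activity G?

4 hours

te_A = (5 + 4·10 + 27)/6 = 72/6 = 12
te_B = (1 + 4·2 + 9)/6 = 18/6 = 3
te_C = (2 + 4·6 + 22)/6 = 48/6 = 8
te_D = (5 + 4·9 + 13)/6 = 54/6 = 9
te_E = (5 + 4·8 + 17)/6 = 54/6 = 9
te_F = (6 + 4·8 + 16)/6 = 54/6 = 9
te_G = (6 + 4·11 + 28)/6 = 78/6 = 13
te_H = (7 + 4·11 + 27)/6 = 78/6 = 13
te_I = (9 + 4·13 + 23)/6 = 84/6 = 14
te_J = (9 + 4·11 + 13)/6 = 66/6 = 11

Forward pass:
ES_A = 0; EF_A = 12
ES_B = 0; EF_B = 3
ES_C = 0; EF_C = 8
ES_D = 0; EF_D = 9
ES_E = 0; EF_E = 9
ES_F = max(EF_D=9, EF_E=9) = 9; EF_F = 9+9 = 18
ES_G = 9; EF_G = 9+13 = 22
ES_H = max(EF_A=12, EF_B=3) = 12; EF_H = 12+13 = 25
ES_I = max(EF_A=12, EF_C=8) = 12; EF_I = 12+14 = 26
ES_J = max(EF_F=18, EF_G=22, EF_H=25, EF_I=26) = 26; EF_J = 26+11 = 37
Expected project duration μ = 37 hours. Critical path: A → I → J.

Backward pass:
LF_J = 37; LS_J = 37−11 = 26
LF_I = LS_J = 26; LS_I = 26−14 = 12
LF_H = LS_J = 26; LS_H = 26−13 = 13
LF_G = LS_J = 26; LS_G = 26−13 = 13
LF_F = LS_J = 26; LS_F = 26−9 = 17
LF_E = LS_F = 17; LS_E = 17−9 = 8
LF_D = min(LS_F=17, LS_G=13) = 13; LS_D = 13−9 = 4
LF_C = LS_I = 12; LS_C = 12−8 = 4
LF_B = LS_H = 13; LS_B = 13−3 = 10
LF_A = min(LS_H=13, LS_I=12) = 12; LS_A = 12−12 = 0
Slack_G = LS_G − ES_G = 13 − 9 = 4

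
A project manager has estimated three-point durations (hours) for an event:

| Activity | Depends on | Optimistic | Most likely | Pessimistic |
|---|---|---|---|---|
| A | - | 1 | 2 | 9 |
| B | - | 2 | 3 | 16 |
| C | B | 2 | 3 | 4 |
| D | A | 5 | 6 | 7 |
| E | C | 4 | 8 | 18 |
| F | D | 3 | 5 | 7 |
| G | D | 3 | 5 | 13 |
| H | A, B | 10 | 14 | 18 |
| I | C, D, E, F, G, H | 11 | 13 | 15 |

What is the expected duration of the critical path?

te_A = (1 + 4·2 + 9)/6 = 18/6 = 3
te_B = (2 + 4·3 + 16)/6 = 30/6 = 5
te_C = (2 + 4·3 + 4)/6 = 18/6 = 3
te_D = (5 + 4·6 + 7)/6 = 36/6 = 6
te_E = (4 + 4·8 + 18)/6 = 54/6 = 9
te_F = (3 + 4·5 + 7)/6 = 30/6 = 5
te_G = (3 + 4·5 + 13)/6 = 36/6 = 6
te_H = (10 + 4·14 + 18)/6 = 84/6 = 14
te_I = (11 + 4·13 + 15)/6 = 78/6 = 13

Forward pass:
ES_A = 0; EF_A = 3
ES_B = 0; EF_B = 5
ES_C = 5; EF_C = 5+3 = 8
ES_D = 3; EF_D = 3+6 = 9
ES_E = 8; EF_E = 8+9 = 17
ES_F = 9; EF_F = 9+5 = 14
ES_G = 9; EF_G = 9+6 = 15
ES_H = max(EF_A=3, EF_B=5) = 5; EF_H = 5+14 = 19
ES_I = max(EF_C=8, EF_D=9, EF_E=17, EF_F=14, EF_G=15, EF_H=19) = 19; EF_I = 19+13 = 32
Expected project duration μ = 32 hours. Critical path: B → H → I.

32 hours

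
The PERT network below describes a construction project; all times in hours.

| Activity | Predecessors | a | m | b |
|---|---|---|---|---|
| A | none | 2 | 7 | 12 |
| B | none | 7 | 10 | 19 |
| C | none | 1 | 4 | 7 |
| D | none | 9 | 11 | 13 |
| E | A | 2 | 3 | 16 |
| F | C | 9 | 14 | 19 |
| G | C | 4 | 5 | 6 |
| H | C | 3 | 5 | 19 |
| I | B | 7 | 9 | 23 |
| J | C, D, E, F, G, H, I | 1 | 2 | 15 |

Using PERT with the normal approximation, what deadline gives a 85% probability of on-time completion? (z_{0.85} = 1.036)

30.2 hours

te_A = (2 + 4·7 + 12)/6 = 42/6 = 7; σ²_A = ((12−2)/6)² = 2.778
te_B = (7 + 4·10 + 19)/6 = 66/6 = 11; σ²_B = ((19−7)/6)² = 4.000
te_C = (1 + 4·4 + 7)/6 = 24/6 = 4; σ²_C = ((7−1)/6)² = 1.000
te_D = (9 + 4·11 + 13)/6 = 66/6 = 11; σ²_D = ((13−9)/6)² = 0.444
te_E = (2 + 4·3 + 16)/6 = 30/6 = 5; σ²_E = ((16−2)/6)² = 5.444
te_F = (9 + 4·14 + 19)/6 = 84/6 = 14; σ²_F = ((19−9)/6)² = 2.778
te_G = (4 + 4·5 + 6)/6 = 30/6 = 5; σ²_G = ((6−4)/6)² = 0.111
te_H = (3 + 4·5 + 19)/6 = 42/6 = 7; σ²_H = ((19−3)/6)² = 7.111
te_I = (7 + 4·9 + 23)/6 = 66/6 = 11; σ²_I = ((23−7)/6)² = 7.111
te_J = (1 + 4·2 + 15)/6 = 24/6 = 4; σ²_J = ((15−1)/6)² = 5.444

Forward pass:
ES_A = 0; EF_A = 7
ES_B = 0; EF_B = 11
ES_C = 0; EF_C = 4
ES_D = 0; EF_D = 11
ES_E = 7; EF_E = 7+5 = 12
ES_F = 4; EF_F = 4+14 = 18
ES_G = 4; EF_G = 4+5 = 9
ES_H = 4; EF_H = 4+7 = 11
ES_I = 11; EF_I = 11+11 = 22
ES_J = max(EF_C=4, EF_D=11, EF_E=12, EF_F=18, EF_G=9, EF_H=11, EF_I=22) = 22; EF_J = 22+4 = 26
Expected project duration μ = 26 hours. Critical path: B → I → J.

Variance along critical path = 4.000 + 7.111 + 5.444 = 16.556; σ = 4.069 hours.
D = μ + z·σ = 26 + 1.036·4.069 = 30.2 hours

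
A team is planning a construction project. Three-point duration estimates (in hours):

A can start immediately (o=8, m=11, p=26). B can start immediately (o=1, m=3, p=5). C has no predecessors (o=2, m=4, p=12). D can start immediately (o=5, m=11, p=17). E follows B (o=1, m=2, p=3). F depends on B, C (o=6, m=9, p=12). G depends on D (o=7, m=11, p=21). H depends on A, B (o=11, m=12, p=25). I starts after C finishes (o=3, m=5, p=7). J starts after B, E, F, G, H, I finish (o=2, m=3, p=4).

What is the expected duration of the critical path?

30 hours

te_A = (8 + 4·11 + 26)/6 = 78/6 = 13
te_B = (1 + 4·3 + 5)/6 = 18/6 = 3
te_C = (2 + 4·4 + 12)/6 = 30/6 = 5
te_D = (5 + 4·11 + 17)/6 = 66/6 = 11
te_E = (1 + 4·2 + 3)/6 = 12/6 = 2
te_F = (6 + 4·9 + 12)/6 = 54/6 = 9
te_G = (7 + 4·11 + 21)/6 = 72/6 = 12
te_H = (11 + 4·12 + 25)/6 = 84/6 = 14
te_I = (3 + 4·5 + 7)/6 = 30/6 = 5
te_J = (2 + 4·3 + 4)/6 = 18/6 = 3

Forward pass:
ES_A = 0; EF_A = 13
ES_B = 0; EF_B = 3
ES_C = 0; EF_C = 5
ES_D = 0; EF_D = 11
ES_E = 3; EF_E = 3+2 = 5
ES_F = max(EF_B=3, EF_C=5) = 5; EF_F = 5+9 = 14
ES_G = 11; EF_G = 11+12 = 23
ES_H = max(EF_A=13, EF_B=3) = 13; EF_H = 13+14 = 27
ES_I = 5; EF_I = 5+5 = 10
ES_J = max(EF_B=3, EF_E=5, EF_F=14, EF_G=23, EF_H=27, EF_I=10) = 27; EF_J = 27+3 = 30
Expected project duration μ = 30 hours. Critical path: A → H → J.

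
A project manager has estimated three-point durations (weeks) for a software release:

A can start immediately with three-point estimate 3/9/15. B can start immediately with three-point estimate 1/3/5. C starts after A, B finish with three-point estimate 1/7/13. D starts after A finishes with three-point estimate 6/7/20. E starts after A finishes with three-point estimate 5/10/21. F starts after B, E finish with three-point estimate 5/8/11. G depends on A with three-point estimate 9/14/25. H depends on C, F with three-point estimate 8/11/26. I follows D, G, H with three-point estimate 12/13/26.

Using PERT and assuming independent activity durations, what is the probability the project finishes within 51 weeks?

0.166

te_A = (3 + 4·9 + 15)/6 = 54/6 = 9; σ²_A = ((15−3)/6)² = 4.000
te_B = (1 + 4·3 + 5)/6 = 18/6 = 3; σ²_B = ((5−1)/6)² = 0.444
te_C = (1 + 4·7 + 13)/6 = 42/6 = 7; σ²_C = ((13−1)/6)² = 4.000
te_D = (6 + 4·7 + 20)/6 = 54/6 = 9; σ²_D = ((20−6)/6)² = 5.444
te_E = (5 + 4·10 + 21)/6 = 66/6 = 11; σ²_E = ((21−5)/6)² = 7.111
te_F = (5 + 4·8 + 11)/6 = 48/6 = 8; σ²_F = ((11−5)/6)² = 1.000
te_G = (9 + 4·14 + 25)/6 = 90/6 = 15; σ²_G = ((25−9)/6)² = 7.111
te_H = (8 + 4·11 + 26)/6 = 78/6 = 13; σ²_H = ((26−8)/6)² = 9.000
te_I = (12 + 4·13 + 26)/6 = 90/6 = 15; σ²_I = ((26−12)/6)² = 5.444

Forward pass:
ES_A = 0; EF_A = 9
ES_B = 0; EF_B = 3
ES_C = max(EF_A=9, EF_B=3) = 9; EF_C = 9+7 = 16
ES_D = 9; EF_D = 9+9 = 18
ES_E = 9; EF_E = 9+11 = 20
ES_F = max(EF_B=3, EF_E=20) = 20; EF_F = 20+8 = 28
ES_G = 9; EF_G = 9+15 = 24
ES_H = max(EF_C=16, EF_F=28) = 28; EF_H = 28+13 = 41
ES_I = max(EF_D=18, EF_G=24, EF_H=41) = 41; EF_I = 41+15 = 56
Expected project duration μ = 56 weeks. Critical path: A → E → F → H → I.

Variance along critical path = 4.000 + 7.111 + 1.000 + 9.000 + 5.444 = 26.556; σ = √26.556 = 5.153 weeks.
Z = (51 − 56) / 5.153 = -0.970
P(T ≤ 51) = Φ(-0.970) ≈ 0.166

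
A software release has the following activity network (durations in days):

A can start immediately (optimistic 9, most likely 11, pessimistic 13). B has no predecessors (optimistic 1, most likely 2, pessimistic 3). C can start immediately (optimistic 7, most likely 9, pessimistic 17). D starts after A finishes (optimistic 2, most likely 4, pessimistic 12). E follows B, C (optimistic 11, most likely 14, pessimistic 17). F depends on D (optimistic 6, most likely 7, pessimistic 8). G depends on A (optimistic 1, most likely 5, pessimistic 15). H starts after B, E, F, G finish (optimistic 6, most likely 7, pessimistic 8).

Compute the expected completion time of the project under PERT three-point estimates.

te_A = (9 + 4·11 + 13)/6 = 66/6 = 11
te_B = (1 + 4·2 + 3)/6 = 12/6 = 2
te_C = (7 + 4·9 + 17)/6 = 60/6 = 10
te_D = (2 + 4·4 + 12)/6 = 30/6 = 5
te_E = (11 + 4·14 + 17)/6 = 84/6 = 14
te_F = (6 + 4·7 + 8)/6 = 42/6 = 7
te_G = (1 + 4·5 + 15)/6 = 36/6 = 6
te_H = (6 + 4·7 + 8)/6 = 42/6 = 7

Forward pass:
ES_A = 0; EF_A = 11
ES_B = 0; EF_B = 2
ES_C = 0; EF_C = 10
ES_D = 11; EF_D = 11+5 = 16
ES_E = max(EF_B=2, EF_C=10) = 10; EF_E = 10+14 = 24
ES_F = 16; EF_F = 16+7 = 23
ES_G = 11; EF_G = 11+6 = 17
ES_H = max(EF_B=2, EF_E=24, EF_F=23, EF_G=17) = 24; EF_H = 24+7 = 31
Expected project duration μ = 31 days. Critical path: C → E → H.

31 days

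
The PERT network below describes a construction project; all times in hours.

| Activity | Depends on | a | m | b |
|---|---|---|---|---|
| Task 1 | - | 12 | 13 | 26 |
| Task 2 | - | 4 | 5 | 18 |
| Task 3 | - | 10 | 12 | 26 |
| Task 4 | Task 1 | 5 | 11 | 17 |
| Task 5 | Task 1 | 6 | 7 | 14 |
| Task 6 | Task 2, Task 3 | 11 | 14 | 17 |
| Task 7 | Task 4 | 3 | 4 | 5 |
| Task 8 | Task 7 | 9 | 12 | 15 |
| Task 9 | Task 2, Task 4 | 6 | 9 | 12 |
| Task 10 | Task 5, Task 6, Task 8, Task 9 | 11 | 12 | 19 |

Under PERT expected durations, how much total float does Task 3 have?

te_Task 1 = (12 + 4·13 + 26)/6 = 90/6 = 15
te_Task 2 = (4 + 4·5 + 18)/6 = 42/6 = 7
te_Task 3 = (10 + 4·12 + 26)/6 = 84/6 = 14
te_Task 4 = (5 + 4·11 + 17)/6 = 66/6 = 11
te_Task 5 = (6 + 4·7 + 14)/6 = 48/6 = 8
te_Task 6 = (11 + 4·14 + 17)/6 = 84/6 = 14
te_Task 7 = (3 + 4·4 + 5)/6 = 24/6 = 4
te_Task 8 = (9 + 4·12 + 15)/6 = 72/6 = 12
te_Task 9 = (6 + 4·9 + 12)/6 = 54/6 = 9
te_Task 10 = (11 + 4·12 + 19)/6 = 78/6 = 13

Forward pass:
ES_Task 1 = 0; EF_Task 1 = 15
ES_Task 2 = 0; EF_Task 2 = 7
ES_Task 3 = 0; EF_Task 3 = 14
ES_Task 4 = 15; EF_Task 4 = 15+11 = 26
ES_Task 5 = 15; EF_Task 5 = 15+8 = 23
ES_Task 6 = max(EF_Task 2=7, EF_Task 3=14) = 14; EF_Task 6 = 14+14 = 28
ES_Task 7 = 26; EF_Task 7 = 26+4 = 30
ES_Task 8 = 30; EF_Task 8 = 30+12 = 42
ES_Task 9 = max(EF_Task 2=7, EF_Task 4=26) = 26; EF_Task 9 = 26+9 = 35
ES_Task 10 = max(EF_Task 5=23, EF_Task 6=28, EF_Task 8=42, EF_Task 9=35) = 42; EF_Task 10 = 42+13 = 55
Expected project duration μ = 55 hours. Critical path: Task 1 → Task 4 → Task 7 → Task 8 → Task 10.

Backward pass:
LF_Task 10 = 55; LS_Task 10 = 55−13 = 42
LF_Task 9 = LS_Task 10 = 42; LS_Task 9 = 42−9 = 33
LF_Task 8 = LS_Task 10 = 42; LS_Task 8 = 42−12 = 30
LF_Task 7 = LS_Task 8 = 30; LS_Task 7 = 30−4 = 26
LF_Task 6 = LS_Task 10 = 42; LS_Task 6 = 42−14 = 28
LF_Task 5 = LS_Task 10 = 42; LS_Task 5 = 42−8 = 34
LF_Task 4 = min(LS_Task 7=26, LS_Task 9=33) = 26; LS_Task 4 = 26−11 = 15
LF_Task 3 = LS_Task 6 = 28; LS_Task 3 = 28−14 = 14
LF_Task 2 = min(LS_Task 6=28, LS_Task 9=33) = 28; LS_Task 2 = 28−7 = 21
LF_Task 1 = min(LS_Task 4=15, LS_Task 5=34) = 15; LS_Task 1 = 15−15 = 0
Slack_Task 3 = LS_Task 3 − ES_Task 3 = 14 − 0 = 14

14 hours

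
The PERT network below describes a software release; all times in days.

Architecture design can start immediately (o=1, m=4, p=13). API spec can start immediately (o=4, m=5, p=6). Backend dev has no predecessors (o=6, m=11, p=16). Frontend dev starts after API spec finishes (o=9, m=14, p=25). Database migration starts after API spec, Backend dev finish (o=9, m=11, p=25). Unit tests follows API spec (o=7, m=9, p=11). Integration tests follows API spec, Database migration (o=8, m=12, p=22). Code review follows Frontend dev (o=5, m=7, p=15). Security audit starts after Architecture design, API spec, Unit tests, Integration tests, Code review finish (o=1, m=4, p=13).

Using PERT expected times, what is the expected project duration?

te_Architecture design = (1 + 4·4 + 13)/6 = 30/6 = 5
te_API spec = (4 + 4·5 + 6)/6 = 30/6 = 5
te_Backend dev = (6 + 4·11 + 16)/6 = 66/6 = 11
te_Frontend dev = (9 + 4·14 + 25)/6 = 90/6 = 15
te_Database migration = (9 + 4·11 + 25)/6 = 78/6 = 13
te_Unit tests = (7 + 4·9 + 11)/6 = 54/6 = 9
te_Integration tests = (8 + 4·12 + 22)/6 = 78/6 = 13
te_Code review = (5 + 4·7 + 15)/6 = 48/6 = 8
te_Security audit = (1 + 4·4 + 13)/6 = 30/6 = 5

Forward pass:
ES_Architecture design = 0; EF_Architecture design = 5
ES_API spec = 0; EF_API spec = 5
ES_Backend dev = 0; EF_Backend dev = 11
ES_Frontend dev = 5; EF_Frontend dev = 5+15 = 20
ES_Database migration = max(EF_API spec=5, EF_Backend dev=11) = 11; EF_Database migration = 11+13 = 24
ES_Unit tests = 5; EF_Unit tests = 5+9 = 14
ES_Integration tests = max(EF_API spec=5, EF_Database migration=24) = 24; EF_Integration tests = 24+13 = 37
ES_Code review = 20; EF_Code review = 20+8 = 28
ES_Security audit = max(EF_Architecture design=5, EF_API spec=5, EF_Unit tests=14, EF_Integration tests=37, EF_Code review=28) = 37; EF_Security audit = 37+5 = 42
Expected project duration μ = 42 days. Critical path: Backend dev → Database migration → Integration tests → Security audit.

42 days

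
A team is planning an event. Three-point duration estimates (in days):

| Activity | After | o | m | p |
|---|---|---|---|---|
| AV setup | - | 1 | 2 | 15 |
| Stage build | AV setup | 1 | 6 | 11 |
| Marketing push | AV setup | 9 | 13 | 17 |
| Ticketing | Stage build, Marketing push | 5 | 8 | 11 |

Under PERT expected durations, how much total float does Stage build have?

7 days

te_AV setup = (1 + 4·2 + 15)/6 = 24/6 = 4
te_Stage build = (1 + 4·6 + 11)/6 = 36/6 = 6
te_Marketing push = (9 + 4·13 + 17)/6 = 78/6 = 13
te_Ticketing = (5 + 4·8 + 11)/6 = 48/6 = 8

Forward pass:
ES_AV setup = 0; EF_AV setup = 4
ES_Stage build = 4; EF_Stage build = 4+6 = 10
ES_Marketing push = 4; EF_Marketing push = 4+13 = 17
ES_Ticketing = max(EF_Stage build=10, EF_Marketing push=17) = 17; EF_Ticketing = 17+8 = 25
Expected project duration μ = 25 days. Critical path: AV setup → Marketing push → Ticketing.

Backward pass:
LF_Ticketing = 25; LS_Ticketing = 25−8 = 17
LF_Marketing push = LS_Ticketing = 17; LS_Marketing push = 17−13 = 4
LF_Stage build = LS_Ticketing = 17; LS_Stage build = 17−6 = 11
LF_AV setup = min(LS_Stage build=11, LS_Marketing push=4) = 4; LS_AV setup = 4−4 = 0
Slack_Stage build = LS_Stage build − ES_Stage build = 11 − 4 = 7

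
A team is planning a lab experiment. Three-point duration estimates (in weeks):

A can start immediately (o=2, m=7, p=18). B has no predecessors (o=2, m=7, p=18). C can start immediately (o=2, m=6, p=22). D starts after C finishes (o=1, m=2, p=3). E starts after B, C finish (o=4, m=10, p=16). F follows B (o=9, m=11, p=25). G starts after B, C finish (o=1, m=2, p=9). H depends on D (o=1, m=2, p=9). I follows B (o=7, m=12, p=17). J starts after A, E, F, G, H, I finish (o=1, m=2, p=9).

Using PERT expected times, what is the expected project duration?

te_A = (2 + 4·7 + 18)/6 = 48/6 = 8
te_B = (2 + 4·7 + 18)/6 = 48/6 = 8
te_C = (2 + 4·6 + 22)/6 = 48/6 = 8
te_D = (1 + 4·2 + 3)/6 = 12/6 = 2
te_E = (4 + 4·10 + 16)/6 = 60/6 = 10
te_F = (9 + 4·11 + 25)/6 = 78/6 = 13
te_G = (1 + 4·2 + 9)/6 = 18/6 = 3
te_H = (1 + 4·2 + 9)/6 = 18/6 = 3
te_I = (7 + 4·12 + 17)/6 = 72/6 = 12
te_J = (1 + 4·2 + 9)/6 = 18/6 = 3

Forward pass:
ES_A = 0; EF_A = 8
ES_B = 0; EF_B = 8
ES_C = 0; EF_C = 8
ES_D = 8; EF_D = 8+2 = 10
ES_E = max(EF_B=8, EF_C=8) = 8; EF_E = 8+10 = 18
ES_F = 8; EF_F = 8+13 = 21
ES_G = max(EF_B=8, EF_C=8) = 8; EF_G = 8+3 = 11
ES_H = 10; EF_H = 10+3 = 13
ES_I = 8; EF_I = 8+12 = 20
ES_J = max(EF_A=8, EF_E=18, EF_F=21, EF_G=11, EF_H=13, EF_I=20) = 21; EF_J = 21+3 = 24
Expected project duration μ = 24 weeks. Critical path: B → F → J.

24 weeks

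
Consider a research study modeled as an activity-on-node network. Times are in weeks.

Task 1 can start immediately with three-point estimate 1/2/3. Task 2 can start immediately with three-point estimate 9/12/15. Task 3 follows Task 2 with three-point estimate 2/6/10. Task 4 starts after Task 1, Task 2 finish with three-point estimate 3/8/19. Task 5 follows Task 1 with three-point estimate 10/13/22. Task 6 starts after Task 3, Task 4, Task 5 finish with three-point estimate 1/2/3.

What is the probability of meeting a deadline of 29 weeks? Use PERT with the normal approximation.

0.982

te_Task 1 = (1 + 4·2 + 3)/6 = 12/6 = 2; σ²_Task 1 = ((3−1)/6)² = 0.111
te_Task 2 = (9 + 4·12 + 15)/6 = 72/6 = 12; σ²_Task 2 = ((15−9)/6)² = 1.000
te_Task 3 = (2 + 4·6 + 10)/6 = 36/6 = 6; σ²_Task 3 = ((10−2)/6)² = 1.778
te_Task 4 = (3 + 4·8 + 19)/6 = 54/6 = 9; σ²_Task 4 = ((19−3)/6)² = 7.111
te_Task 5 = (10 + 4·13 + 22)/6 = 84/6 = 14; σ²_Task 5 = ((22−10)/6)² = 4.000
te_Task 6 = (1 + 4·2 + 3)/6 = 12/6 = 2; σ²_Task 6 = ((3−1)/6)² = 0.111

Forward pass:
ES_Task 1 = 0; EF_Task 1 = 2
ES_Task 2 = 0; EF_Task 2 = 12
ES_Task 3 = 12; EF_Task 3 = 12+6 = 18
ES_Task 4 = max(EF_Task 1=2, EF_Task 2=12) = 12; EF_Task 4 = 12+9 = 21
ES_Task 5 = 2; EF_Task 5 = 2+14 = 16
ES_Task 6 = max(EF_Task 3=18, EF_Task 4=21, EF_Task 5=16) = 21; EF_Task 6 = 21+2 = 23
Expected project duration μ = 23 weeks. Critical path: Task 2 → Task 4 → Task 6.

Variance along critical path = 1.000 + 7.111 + 0.111 = 8.222; σ = √8.222 = 2.867 weeks.
Z = (29 − 23) / 2.867 = 2.092
P(T ≤ 29) = Φ(2.092) ≈ 0.982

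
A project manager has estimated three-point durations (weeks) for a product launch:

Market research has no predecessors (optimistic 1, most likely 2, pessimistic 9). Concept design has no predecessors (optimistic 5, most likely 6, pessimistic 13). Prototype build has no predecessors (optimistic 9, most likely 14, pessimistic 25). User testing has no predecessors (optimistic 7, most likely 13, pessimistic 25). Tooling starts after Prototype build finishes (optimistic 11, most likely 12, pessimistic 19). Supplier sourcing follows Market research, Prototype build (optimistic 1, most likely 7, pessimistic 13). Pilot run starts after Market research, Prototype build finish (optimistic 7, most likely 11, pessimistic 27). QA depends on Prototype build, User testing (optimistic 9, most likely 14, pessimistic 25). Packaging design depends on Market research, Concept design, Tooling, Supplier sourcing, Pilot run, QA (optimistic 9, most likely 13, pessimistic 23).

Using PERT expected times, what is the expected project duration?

44 weeks

te_Market research = (1 + 4·2 + 9)/6 = 18/6 = 3
te_Concept design = (5 + 4·6 + 13)/6 = 42/6 = 7
te_Prototype build = (9 + 4·14 + 25)/6 = 90/6 = 15
te_User testing = (7 + 4·13 + 25)/6 = 84/6 = 14
te_Tooling = (11 + 4·12 + 19)/6 = 78/6 = 13
te_Supplier sourcing = (1 + 4·7 + 13)/6 = 42/6 = 7
te_Pilot run = (7 + 4·11 + 27)/6 = 78/6 = 13
te_QA = (9 + 4·14 + 25)/6 = 90/6 = 15
te_Packaging design = (9 + 4·13 + 23)/6 = 84/6 = 14

Forward pass:
ES_Market research = 0; EF_Market research = 3
ES_Concept design = 0; EF_Concept design = 7
ES_Prototype build = 0; EF_Prototype build = 15
ES_User testing = 0; EF_User testing = 14
ES_Tooling = 15; EF_Tooling = 15+13 = 28
ES_Supplier sourcing = max(EF_Market research=3, EF_Prototype build=15) = 15; EF_Supplier sourcing = 15+7 = 22
ES_Pilot run = max(EF_Market research=3, EF_Prototype build=15) = 15; EF_Pilot run = 15+13 = 28
ES_QA = max(EF_Prototype build=15, EF_User testing=14) = 15; EF_QA = 15+15 = 30
ES_Packaging design = max(EF_Market research=3, EF_Concept design=7, EF_Tooling=28, EF_Supplier sourcing=22, EF_Pilot run=28, EF_QA=30) = 30; EF_Packaging design = 30+14 = 44
Expected project duration μ = 44 weeks. Critical path: Prototype build → QA → Packaging design.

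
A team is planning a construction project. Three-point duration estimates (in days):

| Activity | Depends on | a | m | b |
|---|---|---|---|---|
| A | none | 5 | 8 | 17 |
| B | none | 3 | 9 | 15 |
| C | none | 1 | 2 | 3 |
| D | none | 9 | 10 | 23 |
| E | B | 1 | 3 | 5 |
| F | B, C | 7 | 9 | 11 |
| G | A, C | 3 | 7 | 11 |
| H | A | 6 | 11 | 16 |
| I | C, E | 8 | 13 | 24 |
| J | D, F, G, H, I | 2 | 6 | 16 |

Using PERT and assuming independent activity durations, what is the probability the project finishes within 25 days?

te_A = (5 + 4·8 + 17)/6 = 54/6 = 9; σ²_A = ((17−5)/6)² = 4.000
te_B = (3 + 4·9 + 15)/6 = 54/6 = 9; σ²_B = ((15−3)/6)² = 4.000
te_C = (1 + 4·2 + 3)/6 = 12/6 = 2; σ²_C = ((3−1)/6)² = 0.111
te_D = (9 + 4·10 + 23)/6 = 72/6 = 12; σ²_D = ((23−9)/6)² = 5.444
te_E = (1 + 4·3 + 5)/6 = 18/6 = 3; σ²_E = ((5−1)/6)² = 0.444
te_F = (7 + 4·9 + 11)/6 = 54/6 = 9; σ²_F = ((11−7)/6)² = 0.444
te_G = (3 + 4·7 + 11)/6 = 42/6 = 7; σ²_G = ((11−3)/6)² = 1.778
te_H = (6 + 4·11 + 16)/6 = 66/6 = 11; σ²_H = ((16−6)/6)² = 2.778
te_I = (8 + 4·13 + 24)/6 = 84/6 = 14; σ²_I = ((24−8)/6)² = 7.111
te_J = (2 + 4·6 + 16)/6 = 42/6 = 7; σ²_J = ((16−2)/6)² = 5.444

Forward pass:
ES_A = 0; EF_A = 9
ES_B = 0; EF_B = 9
ES_C = 0; EF_C = 2
ES_D = 0; EF_D = 12
ES_E = 9; EF_E = 9+3 = 12
ES_F = max(EF_B=9, EF_C=2) = 9; EF_F = 9+9 = 18
ES_G = max(EF_A=9, EF_C=2) = 9; EF_G = 9+7 = 16
ES_H = 9; EF_H = 9+11 = 20
ES_I = max(EF_C=2, EF_E=12) = 12; EF_I = 12+14 = 26
ES_J = max(EF_D=12, EF_F=18, EF_G=16, EF_H=20, EF_I=26) = 26; EF_J = 26+7 = 33
Expected project duration μ = 33 days. Critical path: B → E → I → J.

Variance along critical path = 4.000 + 0.444 + 7.111 + 5.444 = 17.000; σ = √17.000 = 4.123 days.
Z = (25 − 33) / 4.123 = -1.940
P(T ≤ 25) = Φ(-1.940) ≈ 0.026

0.026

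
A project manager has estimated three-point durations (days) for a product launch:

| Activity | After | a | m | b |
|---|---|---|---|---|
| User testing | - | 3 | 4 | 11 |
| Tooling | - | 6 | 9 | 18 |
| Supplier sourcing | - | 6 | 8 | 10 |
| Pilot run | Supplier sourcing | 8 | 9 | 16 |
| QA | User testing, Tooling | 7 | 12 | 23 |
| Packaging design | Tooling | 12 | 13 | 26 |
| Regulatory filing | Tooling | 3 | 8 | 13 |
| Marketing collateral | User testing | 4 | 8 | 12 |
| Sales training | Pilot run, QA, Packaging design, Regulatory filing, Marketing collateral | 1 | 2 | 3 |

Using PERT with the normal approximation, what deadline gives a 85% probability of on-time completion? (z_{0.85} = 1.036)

30.2 days

te_User testing = (3 + 4·4 + 11)/6 = 30/6 = 5; σ²_User testing = ((11−3)/6)² = 1.778
te_Tooling = (6 + 4·9 + 18)/6 = 60/6 = 10; σ²_Tooling = ((18−6)/6)² = 4.000
te_Supplier sourcing = (6 + 4·8 + 10)/6 = 48/6 = 8; σ²_Supplier sourcing = ((10−6)/6)² = 0.444
te_Pilot run = (8 + 4·9 + 16)/6 = 60/6 = 10; σ²_Pilot run = ((16−8)/6)² = 1.778
te_QA = (7 + 4·12 + 23)/6 = 78/6 = 13; σ²_QA = ((23−7)/6)² = 7.111
te_Packaging design = (12 + 4·13 + 26)/6 = 90/6 = 15; σ²_Packaging design = ((26−12)/6)² = 5.444
te_Regulatory filing = (3 + 4·8 + 13)/6 = 48/6 = 8; σ²_Regulatory filing = ((13−3)/6)² = 2.778
te_Marketing collateral = (4 + 4·8 + 12)/6 = 48/6 = 8; σ²_Marketing collateral = ((12−4)/6)² = 1.778
te_Sales training = (1 + 4·2 + 3)/6 = 12/6 = 2; σ²_Sales training = ((3−1)/6)² = 0.111

Forward pass:
ES_User testing = 0; EF_User testing = 5
ES_Tooling = 0; EF_Tooling = 10
ES_Supplier sourcing = 0; EF_Supplier sourcing = 8
ES_Pilot run = 8; EF_Pilot run = 8+10 = 18
ES_QA = max(EF_User testing=5, EF_Tooling=10) = 10; EF_QA = 10+13 = 23
ES_Packaging design = 10; EF_Packaging design = 10+15 = 25
ES_Regulatory filing = 10; EF_Regulatory filing = 10+8 = 18
ES_Marketing collateral = 5; EF_Marketing collateral = 5+8 = 13
ES_Sales training = max(EF_Pilot run=18, EF_QA=23, EF_Packaging design=25, EF_Regulatory filing=18, EF_Marketing collateral=13) = 25; EF_Sales training = 25+2 = 27
Expected project duration μ = 27 days. Critical path: Tooling → Packaging design → Sales training.

Variance along critical path = 4.000 + 5.444 + 0.111 = 9.556; σ = 3.091 days.
D = μ + z·σ = 27 + 1.036·3.091 = 30.2 days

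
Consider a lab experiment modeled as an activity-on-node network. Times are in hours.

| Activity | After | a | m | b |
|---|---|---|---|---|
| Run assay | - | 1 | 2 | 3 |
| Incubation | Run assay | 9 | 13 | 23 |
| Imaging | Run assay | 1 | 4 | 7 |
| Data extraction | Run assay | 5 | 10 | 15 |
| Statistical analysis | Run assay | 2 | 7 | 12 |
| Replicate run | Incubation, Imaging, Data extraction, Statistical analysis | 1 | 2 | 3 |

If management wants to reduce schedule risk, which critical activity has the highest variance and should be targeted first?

te_Run assay = (1 + 4·2 + 3)/6 = 12/6 = 2; σ²_Run assay = ((3−1)/6)² = 0.111
te_Incubation = (9 + 4·13 + 23)/6 = 84/6 = 14; σ²_Incubation = ((23−9)/6)² = 5.444
te_Imaging = (1 + 4·4 + 7)/6 = 24/6 = 4; σ²_Imaging = ((7−1)/6)² = 1.000
te_Data extraction = (5 + 4·10 + 15)/6 = 60/6 = 10; σ²_Data extraction = ((15−5)/6)² = 2.778
te_Statistical analysis = (2 + 4·7 + 12)/6 = 42/6 = 7; σ²_Statistical analysis = ((12−2)/6)² = 2.778
te_Replicate run = (1 + 4·2 + 3)/6 = 12/6 = 2; σ²_Replicate run = ((3−1)/6)² = 0.111

Forward pass:
ES_Run assay = 0; EF_Run assay = 2
ES_Incubation = 2; EF_Incubation = 2+14 = 16
ES_Imaging = 2; EF_Imaging = 2+4 = 6
ES_Data extraction = 2; EF_Data extraction = 2+10 = 12
ES_Statistical analysis = 2; EF_Statistical analysis = 2+7 = 9
ES_Replicate run = max(EF_Incubation=16, EF_Imaging=6, EF_Data extraction=12, EF_Statistical analysis=9) = 16; EF_Replicate run = 16+2 = 18
Expected project duration μ = 18 hours. Critical path: Run assay → Incubation → Replicate run.

Variances on critical path: σ²_Run assay=0.111, σ²_Incubation=5.444, σ²_Replicate run=0.111.
Largest is σ²_Incubation = 5.444.

Incubation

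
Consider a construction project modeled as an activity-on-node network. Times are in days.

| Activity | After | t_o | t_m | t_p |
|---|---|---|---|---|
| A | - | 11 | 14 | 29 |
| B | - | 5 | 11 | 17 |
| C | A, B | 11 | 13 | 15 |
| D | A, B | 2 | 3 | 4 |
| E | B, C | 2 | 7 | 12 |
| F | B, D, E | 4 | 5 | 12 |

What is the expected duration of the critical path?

42 days

te_A = (11 + 4·14 + 29)/6 = 96/6 = 16
te_B = (5 + 4·11 + 17)/6 = 66/6 = 11
te_C = (11 + 4·13 + 15)/6 = 78/6 = 13
te_D = (2 + 4·3 + 4)/6 = 18/6 = 3
te_E = (2 + 4·7 + 12)/6 = 42/6 = 7
te_F = (4 + 4·5 + 12)/6 = 36/6 = 6

Forward pass:
ES_A = 0; EF_A = 16
ES_B = 0; EF_B = 11
ES_C = max(EF_A=16, EF_B=11) = 16; EF_C = 16+13 = 29
ES_D = max(EF_A=16, EF_B=11) = 16; EF_D = 16+3 = 19
ES_E = max(EF_B=11, EF_C=29) = 29; EF_E = 29+7 = 36
ES_F = max(EF_B=11, EF_D=19, EF_E=36) = 36; EF_F = 36+6 = 42
Expected project duration μ = 42 days. Critical path: A → C → E → F.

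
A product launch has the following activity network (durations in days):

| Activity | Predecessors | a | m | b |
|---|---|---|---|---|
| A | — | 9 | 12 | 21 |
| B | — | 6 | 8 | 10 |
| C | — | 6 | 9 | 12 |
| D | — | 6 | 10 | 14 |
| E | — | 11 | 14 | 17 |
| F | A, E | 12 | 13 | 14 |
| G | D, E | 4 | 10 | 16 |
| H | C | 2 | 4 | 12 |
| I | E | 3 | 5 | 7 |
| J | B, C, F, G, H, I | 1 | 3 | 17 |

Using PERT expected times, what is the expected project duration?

te_A = (9 + 4·12 + 21)/6 = 78/6 = 13
te_B = (6 + 4·8 + 10)/6 = 48/6 = 8
te_C = (6 + 4·9 + 12)/6 = 54/6 = 9
te_D = (6 + 4·10 + 14)/6 = 60/6 = 10
te_E = (11 + 4·14 + 17)/6 = 84/6 = 14
te_F = (12 + 4·13 + 14)/6 = 78/6 = 13
te_G = (4 + 4·10 + 16)/6 = 60/6 = 10
te_H = (2 + 4·4 + 12)/6 = 30/6 = 5
te_I = (3 + 4·5 + 7)/6 = 30/6 = 5
te_J = (1 + 4·3 + 17)/6 = 30/6 = 5

Forward pass:
ES_A = 0; EF_A = 13
ES_B = 0; EF_B = 8
ES_C = 0; EF_C = 9
ES_D = 0; EF_D = 10
ES_E = 0; EF_E = 14
ES_F = max(EF_A=13, EF_E=14) = 14; EF_F = 14+13 = 27
ES_G = max(EF_D=10, EF_E=14) = 14; EF_G = 14+10 = 24
ES_H = 9; EF_H = 9+5 = 14
ES_I = 14; EF_I = 14+5 = 19
ES_J = max(EF_B=8, EF_C=9, EF_F=27, EF_G=24, EF_H=14, EF_I=19) = 27; EF_J = 27+5 = 32
Expected project duration μ = 32 days. Critical path: E → F → J.

32 days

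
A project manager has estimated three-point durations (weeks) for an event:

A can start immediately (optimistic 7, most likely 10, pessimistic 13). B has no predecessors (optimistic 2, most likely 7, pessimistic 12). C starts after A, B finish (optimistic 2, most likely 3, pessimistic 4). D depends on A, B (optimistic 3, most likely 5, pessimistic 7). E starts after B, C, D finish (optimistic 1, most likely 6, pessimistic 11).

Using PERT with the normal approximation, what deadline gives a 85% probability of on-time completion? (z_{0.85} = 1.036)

23.1 weeks

te_A = (7 + 4·10 + 13)/6 = 60/6 = 10; σ²_A = ((13−7)/6)² = 1.000
te_B = (2 + 4·7 + 12)/6 = 42/6 = 7; σ²_B = ((12−2)/6)² = 2.778
te_C = (2 + 4·3 + 4)/6 = 18/6 = 3; σ²_C = ((4−2)/6)² = 0.111
te_D = (3 + 4·5 + 7)/6 = 30/6 = 5; σ²_D = ((7−3)/6)² = 0.444
te_E = (1 + 4·6 + 11)/6 = 36/6 = 6; σ²_E = ((11−1)/6)² = 2.778

Forward pass:
ES_A = 0; EF_A = 10
ES_B = 0; EF_B = 7
ES_C = max(EF_A=10, EF_B=7) = 10; EF_C = 10+3 = 13
ES_D = max(EF_A=10, EF_B=7) = 10; EF_D = 10+5 = 15
ES_E = max(EF_B=7, EF_C=13, EF_D=15) = 15; EF_E = 15+6 = 21
Expected project duration μ = 21 weeks. Critical path: A → D → E.

Variance along critical path = 1.000 + 0.444 + 2.778 = 4.222; σ = 2.055 weeks.
D = μ + z·σ = 21 + 1.036·2.055 = 23.1 weeks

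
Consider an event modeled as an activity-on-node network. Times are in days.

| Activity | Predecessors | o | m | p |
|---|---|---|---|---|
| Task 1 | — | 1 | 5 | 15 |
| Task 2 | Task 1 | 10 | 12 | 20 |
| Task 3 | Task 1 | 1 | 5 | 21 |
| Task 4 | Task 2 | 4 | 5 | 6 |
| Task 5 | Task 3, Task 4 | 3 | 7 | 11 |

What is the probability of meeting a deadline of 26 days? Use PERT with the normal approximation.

0.058

te_Task 1 = (1 + 4·5 + 15)/6 = 36/6 = 6; σ²_Task 1 = ((15−1)/6)² = 5.444
te_Task 2 = (10 + 4·12 + 20)/6 = 78/6 = 13; σ²_Task 2 = ((20−10)/6)² = 2.778
te_Task 3 = (1 + 4·5 + 21)/6 = 42/6 = 7; σ²_Task 3 = ((21−1)/6)² = 11.111
te_Task 4 = (4 + 4·5 + 6)/6 = 30/6 = 5; σ²_Task 4 = ((6−4)/6)² = 0.111
te_Task 5 = (3 + 4·7 + 11)/6 = 42/6 = 7; σ²_Task 5 = ((11−3)/6)² = 1.778

Forward pass:
ES_Task 1 = 0; EF_Task 1 = 6
ES_Task 2 = 6; EF_Task 2 = 6+13 = 19
ES_Task 3 = 6; EF_Task 3 = 6+7 = 13
ES_Task 4 = 19; EF_Task 4 = 19+5 = 24
ES_Task 5 = max(EF_Task 3=13, EF_Task 4=24) = 24; EF_Task 5 = 24+7 = 31
Expected project duration μ = 31 days. Critical path: Task 1 → Task 2 → Task 4 → Task 5.

Variance along critical path = 5.444 + 2.778 + 0.111 + 1.778 = 10.111; σ = √10.111 = 3.180 days.
Z = (26 − 31) / 3.180 = -1.572
P(T ≤ 26) = Φ(-1.572) ≈ 0.058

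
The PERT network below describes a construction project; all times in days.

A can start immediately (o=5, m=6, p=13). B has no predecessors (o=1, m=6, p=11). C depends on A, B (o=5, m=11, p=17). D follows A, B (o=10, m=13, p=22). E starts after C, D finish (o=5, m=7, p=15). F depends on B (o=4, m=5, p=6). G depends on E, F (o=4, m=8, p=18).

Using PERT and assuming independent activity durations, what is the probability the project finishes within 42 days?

te_A = (5 + 4·6 + 13)/6 = 42/6 = 7; σ²_A = ((13−5)/6)² = 1.778
te_B = (1 + 4·6 + 11)/6 = 36/6 = 6; σ²_B = ((11−1)/6)² = 2.778
te_C = (5 + 4·11 + 17)/6 = 66/6 = 11; σ²_C = ((17−5)/6)² = 4.000
te_D = (10 + 4·13 + 22)/6 = 84/6 = 14; σ²_D = ((22−10)/6)² = 4.000
te_E = (5 + 4·7 + 15)/6 = 48/6 = 8; σ²_E = ((15−5)/6)² = 2.778
te_F = (4 + 4·5 + 6)/6 = 30/6 = 5; σ²_F = ((6−4)/6)² = 0.111
te_G = (4 + 4·8 + 18)/6 = 54/6 = 9; σ²_G = ((18−4)/6)² = 5.444

Forward pass:
ES_A = 0; EF_A = 7
ES_B = 0; EF_B = 6
ES_C = max(EF_A=7, EF_B=6) = 7; EF_C = 7+11 = 18
ES_D = max(EF_A=7, EF_B=6) = 7; EF_D = 7+14 = 21
ES_E = max(EF_C=18, EF_D=21) = 21; EF_E = 21+8 = 29
ES_F = 6; EF_F = 6+5 = 11
ES_G = max(EF_E=29, EF_F=11) = 29; EF_G = 29+9 = 38
Expected project duration μ = 38 days. Critical path: A → D → E → G.

Variance along critical path = 1.778 + 4.000 + 2.778 + 5.444 = 14.000; σ = √14.000 = 3.742 days.
Z = (42 − 38) / 3.742 = 1.069
P(T ≤ 42) = Φ(1.069) ≈ 0.857

0.857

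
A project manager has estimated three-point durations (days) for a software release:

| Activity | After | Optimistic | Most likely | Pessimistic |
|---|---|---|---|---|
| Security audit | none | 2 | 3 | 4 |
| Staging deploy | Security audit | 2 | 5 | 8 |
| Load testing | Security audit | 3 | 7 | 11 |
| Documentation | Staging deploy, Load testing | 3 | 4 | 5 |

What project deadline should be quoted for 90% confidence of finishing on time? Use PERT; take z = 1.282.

15.8 days

te_Security audit = (2 + 4·3 + 4)/6 = 18/6 = 3; σ²_Security audit = ((4−2)/6)² = 0.111
te_Staging deploy = (2 + 4·5 + 8)/6 = 30/6 = 5; σ²_Staging deploy = ((8−2)/6)² = 1.000
te_Load testing = (3 + 4·7 + 11)/6 = 42/6 = 7; σ²_Load testing = ((11−3)/6)² = 1.778
te_Documentation = (3 + 4·4 + 5)/6 = 24/6 = 4; σ²_Documentation = ((5−3)/6)² = 0.111

Forward pass:
ES_Security audit = 0; EF_Security audit = 3
ES_Staging deploy = 3; EF_Staging deploy = 3+5 = 8
ES_Load testing = 3; EF_Load testing = 3+7 = 10
ES_Documentation = max(EF_Staging deploy=8, EF_Load testing=10) = 10; EF_Documentation = 10+4 = 14
Expected project duration μ = 14 days. Critical path: Security audit → Load testing → Documentation.

Variance along critical path = 0.111 + 1.778 + 0.111 = 2.000; σ = 1.414 days.
D = μ + z·σ = 14 + 1.282·1.414 = 15.8 days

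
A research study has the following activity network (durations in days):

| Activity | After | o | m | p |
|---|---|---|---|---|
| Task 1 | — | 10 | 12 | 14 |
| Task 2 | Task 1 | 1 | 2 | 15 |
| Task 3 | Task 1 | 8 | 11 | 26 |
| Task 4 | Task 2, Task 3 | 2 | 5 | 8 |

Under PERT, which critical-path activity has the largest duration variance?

Task 3

te_Task 1 = (10 + 4·12 + 14)/6 = 72/6 = 12; σ²_Task 1 = ((14−10)/6)² = 0.444
te_Task 2 = (1 + 4·2 + 15)/6 = 24/6 = 4; σ²_Task 2 = ((15−1)/6)² = 5.444
te_Task 3 = (8 + 4·11 + 26)/6 = 78/6 = 13; σ²_Task 3 = ((26−8)/6)² = 9.000
te_Task 4 = (2 + 4·5 + 8)/6 = 30/6 = 5; σ²_Task 4 = ((8−2)/6)² = 1.000

Forward pass:
ES_Task 1 = 0; EF_Task 1 = 12
ES_Task 2 = 12; EF_Task 2 = 12+4 = 16
ES_Task 3 = 12; EF_Task 3 = 12+13 = 25
ES_Task 4 = max(EF_Task 2=16, EF_Task 3=25) = 25; EF_Task 4 = 25+5 = 30
Expected project duration μ = 30 days. Critical path: Task 1 → Task 3 → Task 4.

Variances on critical path: σ²_Task 1=0.444, σ²_Task 3=9.000, σ²_Task 4=1.000.
Largest is σ²_Task 3 = 9.000.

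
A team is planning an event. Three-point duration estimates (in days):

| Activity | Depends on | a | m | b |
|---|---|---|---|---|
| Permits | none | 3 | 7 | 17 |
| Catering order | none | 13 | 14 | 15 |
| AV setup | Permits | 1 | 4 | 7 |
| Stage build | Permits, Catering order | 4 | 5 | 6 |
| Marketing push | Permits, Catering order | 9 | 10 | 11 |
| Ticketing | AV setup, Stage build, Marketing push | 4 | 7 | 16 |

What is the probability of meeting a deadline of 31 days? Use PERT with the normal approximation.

te_Permits = (3 + 4·7 + 17)/6 = 48/6 = 8; σ²_Permits = ((17−3)/6)² = 5.444
te_Catering order = (13 + 4·14 + 15)/6 = 84/6 = 14; σ²_Catering order = ((15−13)/6)² = 0.111
te_AV setup = (1 + 4·4 + 7)/6 = 24/6 = 4; σ²_AV setup = ((7−1)/6)² = 1.000
te_Stage build = (4 + 4·5 + 6)/6 = 30/6 = 5; σ²_Stage build = ((6−4)/6)² = 0.111
te_Marketing push = (9 + 4·10 + 11)/6 = 60/6 = 10; σ²_Marketing push = ((11−9)/6)² = 0.111
te_Ticketing = (4 + 4·7 + 16)/6 = 48/6 = 8; σ²_Ticketing = ((16−4)/6)² = 4.000

Forward pass:
ES_Permits = 0; EF_Permits = 8
ES_Catering order = 0; EF_Catering order = 14
ES_AV setup = 8; EF_AV setup = 8+4 = 12
ES_Stage build = max(EF_Permits=8, EF_Catering order=14) = 14; EF_Stage build = 14+5 = 19
ES_Marketing push = max(EF_Permits=8, EF_Catering order=14) = 14; EF_Marketing push = 14+10 = 24
ES_Ticketing = max(EF_AV setup=12, EF_Stage build=19, EF_Marketing push=24) = 24; EF_Ticketing = 24+8 = 32
Expected project duration μ = 32 days. Critical path: Catering order → Marketing push → Ticketing.

Variance along critical path = 0.111 + 0.111 + 4.000 = 4.222; σ = √4.222 = 2.055 days.
Z = (31 − 32) / 2.055 = -0.487
P(T ≤ 31) = Φ(-0.487) ≈ 0.313

0.313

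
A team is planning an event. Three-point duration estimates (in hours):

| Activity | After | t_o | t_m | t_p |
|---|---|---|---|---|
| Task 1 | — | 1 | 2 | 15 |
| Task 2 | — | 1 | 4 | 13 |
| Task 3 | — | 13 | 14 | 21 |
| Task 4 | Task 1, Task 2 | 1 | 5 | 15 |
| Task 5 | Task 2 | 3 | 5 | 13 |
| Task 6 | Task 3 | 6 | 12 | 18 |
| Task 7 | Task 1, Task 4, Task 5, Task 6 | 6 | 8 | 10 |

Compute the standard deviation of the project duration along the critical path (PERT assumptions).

2.49 hours

te_Task 1 = (1 + 4·2 + 15)/6 = 24/6 = 4; σ²_Task 1 = ((15−1)/6)² = 5.444
te_Task 2 = (1 + 4·4 + 13)/6 = 30/6 = 5; σ²_Task 2 = ((13−1)/6)² = 4.000
te_Task 3 = (13 + 4·14 + 21)/6 = 90/6 = 15; σ²_Task 3 = ((21−13)/6)² = 1.778
te_Task 4 = (1 + 4·5 + 15)/6 = 36/6 = 6; σ²_Task 4 = ((15−1)/6)² = 5.444
te_Task 5 = (3 + 4·5 + 13)/6 = 36/6 = 6; σ²_Task 5 = ((13−3)/6)² = 2.778
te_Task 6 = (6 + 4·12 + 18)/6 = 72/6 = 12; σ²_Task 6 = ((18−6)/6)² = 4.000
te_Task 7 = (6 + 4·8 + 10)/6 = 48/6 = 8; σ²_Task 7 = ((10−6)/6)² = 0.444

Forward pass:
ES_Task 1 = 0; EF_Task 1 = 4
ES_Task 2 = 0; EF_Task 2 = 5
ES_Task 3 = 0; EF_Task 3 = 15
ES_Task 4 = max(EF_Task 1=4, EF_Task 2=5) = 5; EF_Task 4 = 5+6 = 11
ES_Task 5 = 5; EF_Task 5 = 5+6 = 11
ES_Task 6 = 15; EF_Task 6 = 15+12 = 27
ES_Task 7 = max(EF_Task 1=4, EF_Task 4=11, EF_Task 5=11, EF_Task 6=27) = 27; EF_Task 7 = 27+8 = 35
Expected project duration μ = 35 hours. Critical path: Task 3 → Task 6 → Task 7.

Variance along critical path = 1.778 + 4.000 + 0.444 = 6.222
σ = √6.222 = 2.494 hours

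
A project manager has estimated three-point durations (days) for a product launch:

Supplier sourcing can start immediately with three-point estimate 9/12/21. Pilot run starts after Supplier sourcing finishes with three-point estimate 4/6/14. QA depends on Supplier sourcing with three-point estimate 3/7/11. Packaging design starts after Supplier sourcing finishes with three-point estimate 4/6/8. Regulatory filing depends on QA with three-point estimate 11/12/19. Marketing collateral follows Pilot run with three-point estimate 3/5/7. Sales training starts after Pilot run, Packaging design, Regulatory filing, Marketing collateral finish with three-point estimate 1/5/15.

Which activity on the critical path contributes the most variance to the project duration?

te_Supplier sourcing = (9 + 4·12 + 21)/6 = 78/6 = 13; σ²_Supplier sourcing = ((21−9)/6)² = 4.000
te_Pilot run = (4 + 4·6 + 14)/6 = 42/6 = 7; σ²_Pilot run = ((14−4)/6)² = 2.778
te_QA = (3 + 4·7 + 11)/6 = 42/6 = 7; σ²_QA = ((11−3)/6)² = 1.778
te_Packaging design = (4 + 4·6 + 8)/6 = 36/6 = 6; σ²_Packaging design = ((8−4)/6)² = 0.444
te_Regulatory filing = (11 + 4·12 + 19)/6 = 78/6 = 13; σ²_Regulatory filing = ((19−11)/6)² = 1.778
te_Marketing collateral = (3 + 4·5 + 7)/6 = 30/6 = 5; σ²_Marketing collateral = ((7−3)/6)² = 0.444
te_Sales training = (1 + 4·5 + 15)/6 = 36/6 = 6; σ²_Sales training = ((15−1)/6)² = 5.444

Forward pass:
ES_Supplier sourcing = 0; EF_Supplier sourcing = 13
ES_Pilot run = 13; EF_Pilot run = 13+7 = 20
ES_QA = 13; EF_QA = 13+7 = 20
ES_Packaging design = 13; EF_Packaging design = 13+6 = 19
ES_Regulatory filing = 20; EF_Regulatory filing = 20+13 = 33
ES_Marketing collateral = 20; EF_Marketing collateral = 20+5 = 25
ES_Sales training = max(EF_Pilot run=20, EF_Packaging design=19, EF_Regulatory filing=33, EF_Marketing collateral=25) = 33; EF_Sales training = 33+6 = 39
Expected project duration μ = 39 days. Critical path: Supplier sourcing → QA → Regulatory filing → Sales training.

Variances on critical path: σ²_Supplier sourcing=4.000, σ²_QA=1.778, σ²_Regulatory filing=1.778, σ²_Sales training=5.444.
Largest is σ²_Sales training = 5.444.

Sales training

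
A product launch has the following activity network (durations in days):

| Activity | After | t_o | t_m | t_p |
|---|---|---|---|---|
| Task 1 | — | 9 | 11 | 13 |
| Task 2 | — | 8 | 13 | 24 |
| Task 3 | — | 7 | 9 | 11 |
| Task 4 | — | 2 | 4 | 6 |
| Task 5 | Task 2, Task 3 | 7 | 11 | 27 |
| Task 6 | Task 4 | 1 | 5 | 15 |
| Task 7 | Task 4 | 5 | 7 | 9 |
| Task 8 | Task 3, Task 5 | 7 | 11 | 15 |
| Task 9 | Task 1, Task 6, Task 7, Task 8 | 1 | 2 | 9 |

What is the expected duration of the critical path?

te_Task 1 = (9 + 4·11 + 13)/6 = 66/6 = 11
te_Task 2 = (8 + 4·13 + 24)/6 = 84/6 = 14
te_Task 3 = (7 + 4·9 + 11)/6 = 54/6 = 9
te_Task 4 = (2 + 4·4 + 6)/6 = 24/6 = 4
te_Task 5 = (7 + 4·11 + 27)/6 = 78/6 = 13
te_Task 6 = (1 + 4·5 + 15)/6 = 36/6 = 6
te_Task 7 = (5 + 4·7 + 9)/6 = 42/6 = 7
te_Task 8 = (7 + 4·11 + 15)/6 = 66/6 = 11
te_Task 9 = (1 + 4·2 + 9)/6 = 18/6 = 3

Forward pass:
ES_Task 1 = 0; EF_Task 1 = 11
ES_Task 2 = 0; EF_Task 2 = 14
ES_Task 3 = 0; EF_Task 3 = 9
ES_Task 4 = 0; EF_Task 4 = 4
ES_Task 5 = max(EF_Task 2=14, EF_Task 3=9) = 14; EF_Task 5 = 14+13 = 27
ES_Task 6 = 4; EF_Task 6 = 4+6 = 10
ES_Task 7 = 4; EF_Task 7 = 4+7 = 11
ES_Task 8 = max(EF_Task 3=9, EF_Task 5=27) = 27; EF_Task 8 = 27+11 = 38
ES_Task 9 = max(EF_Task 1=11, EF_Task 6=10, EF_Task 7=11, EF_Task 8=38) = 38; EF_Task 9 = 38+3 = 41
Expected project duration μ = 41 days. Critical path: Task 2 → Task 5 → Task 8 → Task 9.

41 days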